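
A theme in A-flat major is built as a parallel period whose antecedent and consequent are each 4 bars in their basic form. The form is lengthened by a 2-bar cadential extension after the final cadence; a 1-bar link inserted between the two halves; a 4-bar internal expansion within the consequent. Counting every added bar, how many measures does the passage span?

Basic parallel period: 4 + 4 = 8 bars.
8 (basic form) + 2 (cadential extension) + 1 (link) + 4 (internal expansion) = 15.

15 measures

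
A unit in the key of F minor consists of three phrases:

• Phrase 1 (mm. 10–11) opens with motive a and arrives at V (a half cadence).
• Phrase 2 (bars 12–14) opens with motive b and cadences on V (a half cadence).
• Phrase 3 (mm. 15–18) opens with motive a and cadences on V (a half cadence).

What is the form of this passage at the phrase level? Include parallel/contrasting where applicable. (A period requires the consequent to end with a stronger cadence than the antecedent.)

phrase group

The final phrase closes with a half cadence, which is not stronger than the preceding half cadence; the 3 phrases lack an overall antecedent–consequent design and so form a phrase group.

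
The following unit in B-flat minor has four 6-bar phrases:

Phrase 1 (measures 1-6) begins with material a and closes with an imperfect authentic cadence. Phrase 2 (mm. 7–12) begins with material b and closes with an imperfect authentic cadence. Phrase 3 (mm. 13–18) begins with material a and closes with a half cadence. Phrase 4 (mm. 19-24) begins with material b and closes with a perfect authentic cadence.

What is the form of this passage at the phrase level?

Four phrases in two halves: the first half (bars 1–12) ends with an imperfect authentic cadence, the second (mm. 13–24) with a perfect authentic cadence — a large antecedent–consequent pair, i.e. a double period.
Phrase 3 begins with the same material as phrase 1, making it parallel.

parallel double period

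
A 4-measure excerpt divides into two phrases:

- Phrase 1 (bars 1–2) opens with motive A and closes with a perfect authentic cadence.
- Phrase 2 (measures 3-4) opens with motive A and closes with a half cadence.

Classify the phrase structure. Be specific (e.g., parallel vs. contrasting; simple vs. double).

The second phrase closes with a half cadence, which is not stronger than the first phrase's perfect authentic cadence; without a weak→strong cadential pair there is no antecedent–consequent relationship, so this is a phrase group rather than a period.

phrase group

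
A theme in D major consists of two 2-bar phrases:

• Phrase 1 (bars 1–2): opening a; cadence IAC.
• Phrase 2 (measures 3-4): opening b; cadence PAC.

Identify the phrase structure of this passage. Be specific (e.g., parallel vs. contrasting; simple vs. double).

contrasting period

Phrase 1 ends with an imperfect authentic cadence (weaker) and phrase 2 with a perfect authentic cadence (stronger): antecedent + consequent = a period.
The two phrases open with different material (a / b), so the period is contrasting.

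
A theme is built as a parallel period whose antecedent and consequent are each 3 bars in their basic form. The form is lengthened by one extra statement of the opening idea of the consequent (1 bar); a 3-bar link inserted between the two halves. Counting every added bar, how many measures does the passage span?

Basic parallel period: 3 + 3 = 6 bars.
6 (basic form) + 1 (extra statement) + 3 (link) = 10.

10 measures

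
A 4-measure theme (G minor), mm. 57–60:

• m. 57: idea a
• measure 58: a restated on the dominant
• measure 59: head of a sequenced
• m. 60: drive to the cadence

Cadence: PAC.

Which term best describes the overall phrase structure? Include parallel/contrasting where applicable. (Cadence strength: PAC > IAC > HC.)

Basic idea (m. 57) + its repetition (bar 58) form the presentation; fragmentation and cadence (bars 59–60) form the continuation — the 4-bar whole is a sentence.

sentence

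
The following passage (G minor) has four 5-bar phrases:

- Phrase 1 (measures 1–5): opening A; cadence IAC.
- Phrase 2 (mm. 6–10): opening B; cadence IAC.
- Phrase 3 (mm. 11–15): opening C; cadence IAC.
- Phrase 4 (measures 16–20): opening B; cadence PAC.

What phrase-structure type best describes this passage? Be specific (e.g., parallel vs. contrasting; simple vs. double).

Four phrases in two halves: the first half (mm. 1-10) ends with an imperfect authentic cadence, the second (bars 11–20) with a perfect authentic cadence — a large antecedent–consequent pair, i.e. a double period.
Phrase 3 begins with different material from phrase 1, making it contrasting.

contrasting double period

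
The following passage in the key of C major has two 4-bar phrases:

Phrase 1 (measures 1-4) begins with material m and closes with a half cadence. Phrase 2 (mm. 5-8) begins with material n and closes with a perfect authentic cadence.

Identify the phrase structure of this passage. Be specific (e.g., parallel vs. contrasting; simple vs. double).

contrasting period

Phrase 1 ends with a half cadence (weaker) and phrase 2 with a perfect authentic cadence (stronger): antecedent + consequent = a period.
The two phrases open with different material (m / n), so the period is contrasting.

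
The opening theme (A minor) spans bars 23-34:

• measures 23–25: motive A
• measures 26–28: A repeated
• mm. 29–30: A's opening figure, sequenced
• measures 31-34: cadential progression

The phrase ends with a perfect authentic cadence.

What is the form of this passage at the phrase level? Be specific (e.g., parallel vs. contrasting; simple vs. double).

Basic idea (mm. 23–25) + its repetition (mm. 26–28) form the presentation; fragmentation and cadence (bars 29–34) form the continuation — the 12-bar whole is a sentence.

sentence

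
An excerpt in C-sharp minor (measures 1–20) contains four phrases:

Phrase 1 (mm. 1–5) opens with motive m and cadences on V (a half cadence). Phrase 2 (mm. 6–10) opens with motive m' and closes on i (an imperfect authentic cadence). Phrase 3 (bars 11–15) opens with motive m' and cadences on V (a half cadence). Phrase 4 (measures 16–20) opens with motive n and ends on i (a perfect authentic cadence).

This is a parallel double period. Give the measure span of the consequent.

measures 11–20

In a double period the first pair of phrases (ending imperfect authentic cadence) is the large antecedent and the second pair (ending perfect authentic cadence) is the large consequent; the consequent is measures 11–20.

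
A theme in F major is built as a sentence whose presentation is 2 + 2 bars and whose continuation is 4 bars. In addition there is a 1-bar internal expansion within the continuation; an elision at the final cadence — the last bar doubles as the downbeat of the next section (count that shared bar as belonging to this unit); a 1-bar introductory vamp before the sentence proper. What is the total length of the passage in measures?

Basic sentence: 2 + 2 + 4 = 8 bars.
8 (basic form) + 1 (internal expansion) + 1 (introduction) = 10.
The elision shares a bar with the next section but does not change this unit's count.

10 measures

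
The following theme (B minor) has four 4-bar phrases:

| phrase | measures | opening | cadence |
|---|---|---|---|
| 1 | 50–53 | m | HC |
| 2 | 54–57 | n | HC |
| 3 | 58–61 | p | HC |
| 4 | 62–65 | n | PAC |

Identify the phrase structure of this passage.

contrasting double period

Four phrases in two halves: the first half (mm. 50–57) ends with a half cadence, the second (bars 58–65) with a perfect authentic cadence — a large antecedent–consequent pair, i.e. a double period.
Phrase 3 begins with different material from phrase 1, making it contrasting.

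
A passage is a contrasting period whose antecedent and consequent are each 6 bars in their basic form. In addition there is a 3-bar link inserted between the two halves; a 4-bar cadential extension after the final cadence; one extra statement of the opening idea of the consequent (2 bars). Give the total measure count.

Basic contrasting period: 6 + 6 = 12 bars.
12 (basic form) + 3 (link) + 4 (cadential extension) + 2 (extra statement) = 21.

21 measures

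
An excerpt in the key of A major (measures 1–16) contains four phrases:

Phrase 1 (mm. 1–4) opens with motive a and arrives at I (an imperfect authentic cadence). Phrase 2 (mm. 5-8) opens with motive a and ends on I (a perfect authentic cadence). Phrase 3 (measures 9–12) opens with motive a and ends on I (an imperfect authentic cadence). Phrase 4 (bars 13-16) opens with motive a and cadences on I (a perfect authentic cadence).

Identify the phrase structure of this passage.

repeated period

The cadence pattern IAC–PAC–IAC–PAC is weak–strong twice, and phrases 3–4 restate phrases 1–2: a period heard twice, not a double period (which would end weakly at phrase 2).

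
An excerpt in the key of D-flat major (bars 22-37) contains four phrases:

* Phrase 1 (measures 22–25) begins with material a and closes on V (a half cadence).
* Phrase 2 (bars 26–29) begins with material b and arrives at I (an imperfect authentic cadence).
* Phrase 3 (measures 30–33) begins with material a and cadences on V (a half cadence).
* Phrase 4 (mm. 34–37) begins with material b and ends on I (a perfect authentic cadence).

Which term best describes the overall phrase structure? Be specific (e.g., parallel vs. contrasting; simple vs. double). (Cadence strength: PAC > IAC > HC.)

parallel double period

Four phrases in two halves: the first half (mm. 22–29) ends with an imperfect authentic cadence, the second (mm. 30-37) with a perfect authentic cadence — a large antecedent–consequent pair, i.e. a double period.
Phrase 3 begins with the same material as phrase 1, making it parallel.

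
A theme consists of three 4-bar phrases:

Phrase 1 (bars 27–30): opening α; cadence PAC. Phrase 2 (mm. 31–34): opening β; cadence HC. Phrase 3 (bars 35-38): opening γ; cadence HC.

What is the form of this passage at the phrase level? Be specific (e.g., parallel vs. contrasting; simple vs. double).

phrase group

The final phrase closes with a half cadence, which is not stronger than the preceding half cadence; the 3 phrases lack an overall antecedent–consequent design and so form a phrase group.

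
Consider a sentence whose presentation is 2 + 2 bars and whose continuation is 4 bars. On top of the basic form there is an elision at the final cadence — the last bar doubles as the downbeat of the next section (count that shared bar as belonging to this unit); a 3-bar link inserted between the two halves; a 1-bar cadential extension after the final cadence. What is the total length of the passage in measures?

Basic sentence: 2 + 2 + 4 = 8 bars.
8 (basic form) + 3 (link) + 1 (cadential extension) = 12.
The elision shares a bar with the next section but does not change this unit's count.

12 measures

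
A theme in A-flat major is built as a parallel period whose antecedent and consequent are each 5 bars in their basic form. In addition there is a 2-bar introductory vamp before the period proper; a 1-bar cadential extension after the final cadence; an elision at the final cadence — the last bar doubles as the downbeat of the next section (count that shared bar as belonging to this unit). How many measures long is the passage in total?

13 measures

Basic parallel period: 5 + 5 = 10 bars.
10 (basic form) + 2 (introduction) + 1 (cadential extension) = 13.
The elision shares a bar with the next section but does not change this unit's count.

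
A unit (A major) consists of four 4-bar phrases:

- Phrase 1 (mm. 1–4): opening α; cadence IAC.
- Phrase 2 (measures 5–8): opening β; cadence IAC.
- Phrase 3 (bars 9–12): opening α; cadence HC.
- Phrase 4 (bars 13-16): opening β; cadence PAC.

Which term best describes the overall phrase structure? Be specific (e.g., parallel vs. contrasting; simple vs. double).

parallel double period

Four phrases in two halves: the first half (mm. 1–8) ends with an imperfect authentic cadence, the second (mm. 9–16) with a perfect authentic cadence — a large antecedent–consequent pair, i.e. a double period.
Phrase 3 begins with the same material as phrase 1, making it parallel.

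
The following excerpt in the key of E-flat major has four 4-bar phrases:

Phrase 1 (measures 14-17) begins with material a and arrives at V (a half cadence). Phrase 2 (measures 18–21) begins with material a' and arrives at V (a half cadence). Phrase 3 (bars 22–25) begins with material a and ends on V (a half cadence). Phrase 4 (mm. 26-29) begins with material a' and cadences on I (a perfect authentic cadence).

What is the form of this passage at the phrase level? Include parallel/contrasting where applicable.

Four phrases in two halves: the first half (measures 14–21) ends with a half cadence, the second (mm. 22-29) with a perfect authentic cadence — a large antecedent–consequent pair, i.e. a double period.
Phrase 3 begins with the same material as phrase 1, making it parallel.

parallel double period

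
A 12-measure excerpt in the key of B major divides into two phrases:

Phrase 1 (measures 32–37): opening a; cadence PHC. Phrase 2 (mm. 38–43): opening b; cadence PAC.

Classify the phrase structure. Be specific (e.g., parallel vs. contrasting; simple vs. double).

Phrase 1 ends with a Phrygian half cadence (weaker) and phrase 2 with a perfect authentic cadence (stronger): antecedent + consequent = a period.
The two phrases open with different material (a / b), so the period is contrasting.

contrasting period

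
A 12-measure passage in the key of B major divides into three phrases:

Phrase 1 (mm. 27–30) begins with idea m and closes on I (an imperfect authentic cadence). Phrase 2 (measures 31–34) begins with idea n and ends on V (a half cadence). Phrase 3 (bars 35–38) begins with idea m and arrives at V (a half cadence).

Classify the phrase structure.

The final phrase closes with a half cadence, which is not stronger than the preceding half cadence; the 3 phrases lack an overall antecedent–consequent design and so form a phrase group.

phrase group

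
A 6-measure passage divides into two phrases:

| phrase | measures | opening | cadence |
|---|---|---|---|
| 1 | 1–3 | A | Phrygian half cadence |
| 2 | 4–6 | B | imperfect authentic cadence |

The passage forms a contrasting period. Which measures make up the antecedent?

The antecedent is the phrase ending with the weaker cadence (Phrygian half cadence, phrase 1) and the consequent the one ending more conclusively (imperfect authentic cadence, phrase 2); the antecedent is mm. 1–3.

measures 1–3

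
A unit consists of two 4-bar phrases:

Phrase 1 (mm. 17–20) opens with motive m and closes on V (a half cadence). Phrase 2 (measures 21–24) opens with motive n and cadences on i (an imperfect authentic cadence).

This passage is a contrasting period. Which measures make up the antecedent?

measures 17–20

The antecedent is the phrase ending with the weaker cadence (half cadence, phrase 1) and the consequent the one ending more conclusively (imperfect authentic cadence, phrase 2); the antecedent is bars 17–20.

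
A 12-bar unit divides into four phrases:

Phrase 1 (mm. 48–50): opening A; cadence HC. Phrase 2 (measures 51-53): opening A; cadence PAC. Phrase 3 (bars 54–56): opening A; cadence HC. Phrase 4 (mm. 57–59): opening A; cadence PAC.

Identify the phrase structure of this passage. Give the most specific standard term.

The cadence pattern HC–PAC–HC–PAC is weak–strong twice, and phrases 3–4 restate phrases 1–2: a period heard twice, not a double period (which would end weakly at phrase 2).

repeated period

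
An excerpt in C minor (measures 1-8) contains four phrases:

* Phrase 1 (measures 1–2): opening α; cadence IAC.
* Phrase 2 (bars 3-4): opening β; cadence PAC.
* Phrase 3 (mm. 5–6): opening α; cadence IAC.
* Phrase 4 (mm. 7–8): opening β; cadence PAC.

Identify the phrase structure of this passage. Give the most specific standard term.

The cadence pattern IAC–PAC–IAC–PAC is weak–strong twice, and phrases 3–4 restate phrases 1–2: a period heard twice, not a double period (which would end weakly at phrase 2).

repeated period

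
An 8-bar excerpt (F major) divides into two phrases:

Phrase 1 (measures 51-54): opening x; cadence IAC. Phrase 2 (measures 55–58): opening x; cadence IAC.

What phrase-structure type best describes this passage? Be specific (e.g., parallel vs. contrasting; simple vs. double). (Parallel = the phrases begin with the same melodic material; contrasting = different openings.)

Both phrases have the same opening (x) and the same cadence (imperfect authentic cadence): the second is a restatement, not a consequent, so this is a repeated phrase rather than a period.

repeated phrase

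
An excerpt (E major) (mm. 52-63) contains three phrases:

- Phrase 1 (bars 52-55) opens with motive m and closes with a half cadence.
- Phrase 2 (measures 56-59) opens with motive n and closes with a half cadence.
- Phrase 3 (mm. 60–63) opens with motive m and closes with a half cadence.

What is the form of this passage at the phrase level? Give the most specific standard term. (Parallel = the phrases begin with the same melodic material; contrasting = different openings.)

The final phrase closes with a half cadence, which is not stronger than the preceding half cadence; the 3 phrases lack an overall antecedent–consequent design and so form a phrase group.

phrase group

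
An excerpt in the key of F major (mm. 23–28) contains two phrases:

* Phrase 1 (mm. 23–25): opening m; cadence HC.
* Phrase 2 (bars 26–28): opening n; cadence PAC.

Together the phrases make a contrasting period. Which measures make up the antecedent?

The phrase ending with the weaker cadence (half cadence) is the antecedent; the one ending more conclusively (perfect authentic cadence) is the consequent. The antecedent is measures 23–25.

measures 23–25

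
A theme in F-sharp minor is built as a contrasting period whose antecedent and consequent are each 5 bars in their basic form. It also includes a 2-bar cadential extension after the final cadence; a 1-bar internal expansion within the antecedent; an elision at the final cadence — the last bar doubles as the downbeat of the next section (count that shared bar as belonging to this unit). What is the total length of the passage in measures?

Basic contrasting period: 5 + 5 = 10 bars.
10 (basic form) + 2 (cadential extension) + 1 (internal expansion) = 13.
The elision shares a bar with the next section but does not change this unit's count.

13 measures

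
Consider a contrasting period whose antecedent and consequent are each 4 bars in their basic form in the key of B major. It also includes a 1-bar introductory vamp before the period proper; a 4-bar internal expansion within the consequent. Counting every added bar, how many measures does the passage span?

Basic contrasting period: 4 + 4 = 8 bars.
8 (basic form) + 1 (introduction) + 4 (internal expansion) = 13.

13 measures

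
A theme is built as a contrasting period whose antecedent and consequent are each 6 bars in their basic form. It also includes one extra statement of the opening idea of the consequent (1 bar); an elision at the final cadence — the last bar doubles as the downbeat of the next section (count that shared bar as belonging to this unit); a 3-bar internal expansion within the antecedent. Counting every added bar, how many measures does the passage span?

Basic contrasting period: 6 + 6 = 12 bars.
12 (basic form) + 1 (extra statement) + 3 (internal expansion) = 16.
The elision shares a bar with the next section but does not change this unit's count.

16 measures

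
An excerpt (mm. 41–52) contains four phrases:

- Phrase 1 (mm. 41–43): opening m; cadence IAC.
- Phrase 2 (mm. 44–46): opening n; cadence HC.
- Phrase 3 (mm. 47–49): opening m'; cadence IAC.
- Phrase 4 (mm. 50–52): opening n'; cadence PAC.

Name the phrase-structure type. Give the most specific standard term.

parallel double period

Four phrases in two halves: the first half (mm. 41-46) ends with a half cadence, the second (mm. 47-52) with a perfect authentic cadence — a large antecedent–consequent pair, i.e. a double period.
Phrase 3 begins with the same material as phrase 1, making it parallel.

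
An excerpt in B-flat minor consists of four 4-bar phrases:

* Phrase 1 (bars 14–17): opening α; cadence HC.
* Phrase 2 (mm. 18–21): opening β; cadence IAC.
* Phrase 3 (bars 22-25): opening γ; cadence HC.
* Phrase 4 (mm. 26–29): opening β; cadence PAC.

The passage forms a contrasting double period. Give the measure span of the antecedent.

In a double period the first pair of phrases (ending imperfect authentic cadence) is the large antecedent and the second pair (ending perfect authentic cadence) is the large consequent; the antecedent is measures 14–21.

measures 14–21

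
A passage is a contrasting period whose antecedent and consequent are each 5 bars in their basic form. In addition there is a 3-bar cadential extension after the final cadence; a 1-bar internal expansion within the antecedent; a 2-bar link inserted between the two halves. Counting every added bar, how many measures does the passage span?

Basic contrasting period: 5 + 5 = 10 bars.
10 (basic form) + 3 (cadential extension) + 1 (internal expansion) + 2 (link) = 16.

16 measures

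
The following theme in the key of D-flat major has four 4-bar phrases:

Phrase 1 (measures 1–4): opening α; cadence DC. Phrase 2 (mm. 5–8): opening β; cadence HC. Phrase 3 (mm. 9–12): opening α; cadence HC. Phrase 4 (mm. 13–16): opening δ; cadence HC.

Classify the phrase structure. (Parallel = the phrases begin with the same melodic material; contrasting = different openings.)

Phrase 4 ends with a half cadence, no stronger than phrase 2's half cadence, so the four phrases do not form a double period; nor do phrases 3–4 duplicate 1–2, so it is not a repeated period. With no phrase reaching a conclusive cadence, the passage is a phrase group.

phrase group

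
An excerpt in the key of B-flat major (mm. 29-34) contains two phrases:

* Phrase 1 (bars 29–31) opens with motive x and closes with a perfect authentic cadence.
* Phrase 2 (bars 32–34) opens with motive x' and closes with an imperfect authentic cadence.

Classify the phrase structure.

phrase group

The second phrase closes with an imperfect authentic cadence, which is not stronger than the first phrase's perfect authentic cadence; without a weak→strong cadential pair there is no antecedent–consequent relationship, so this is a phrase group rather than a period.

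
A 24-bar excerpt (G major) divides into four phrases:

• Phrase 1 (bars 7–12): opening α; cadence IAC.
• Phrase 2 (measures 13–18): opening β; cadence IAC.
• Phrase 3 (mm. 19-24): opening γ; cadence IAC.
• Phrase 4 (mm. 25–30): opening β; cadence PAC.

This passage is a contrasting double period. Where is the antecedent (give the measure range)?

In a double period the four phrases pair into a large antecedent (phrases 1–2, ending imperfect authentic cadence) and a large consequent (phrases 3–4, ending perfect authentic cadence). The antecedent spans bars 7–18.

measures 7–18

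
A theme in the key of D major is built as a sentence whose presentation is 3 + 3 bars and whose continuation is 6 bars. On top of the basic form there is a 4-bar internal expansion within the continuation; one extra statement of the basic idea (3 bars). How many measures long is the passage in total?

19 measures

Basic sentence: 3 + 3 + 6 = 12 bars.
12 (basic form) + 4 (internal expansion) + 3 (extra statement) = 19.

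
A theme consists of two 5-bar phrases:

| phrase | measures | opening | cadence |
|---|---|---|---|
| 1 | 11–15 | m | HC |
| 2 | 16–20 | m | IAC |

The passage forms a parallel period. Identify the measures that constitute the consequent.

The antecedent is the phrase ending with the weaker cadence (half cadence, phrase 1) and the consequent the one ending more conclusively (imperfect authentic cadence, phrase 2); the consequent is mm. 16–20.

measures 16–20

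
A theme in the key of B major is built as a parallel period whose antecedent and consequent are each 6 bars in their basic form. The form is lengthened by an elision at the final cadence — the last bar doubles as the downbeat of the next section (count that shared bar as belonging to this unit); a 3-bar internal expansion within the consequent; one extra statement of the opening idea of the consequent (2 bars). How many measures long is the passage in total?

17 measures

Basic parallel period: 6 + 6 = 12 bars.
12 (basic form) + 3 (internal expansion) + 2 (extra statement) = 17.
The elision shares a bar with the next section but does not change this unit's count.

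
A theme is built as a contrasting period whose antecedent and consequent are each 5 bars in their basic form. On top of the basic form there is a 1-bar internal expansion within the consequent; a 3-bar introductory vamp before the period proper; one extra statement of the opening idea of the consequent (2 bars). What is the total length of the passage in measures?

Basic contrasting period: 5 + 5 = 10 bars.
10 (basic form) + 1 (internal expansion) + 3 (introduction) + 2 (extra statement) = 16.

16 measures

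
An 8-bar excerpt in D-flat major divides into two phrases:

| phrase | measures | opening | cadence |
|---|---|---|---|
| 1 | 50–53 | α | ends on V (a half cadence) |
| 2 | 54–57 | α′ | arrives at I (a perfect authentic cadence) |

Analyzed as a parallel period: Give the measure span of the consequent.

The antecedent is the phrase ending with the weaker cadence (half cadence, phrase 1) and the consequent the one ending more conclusively (perfect authentic cadence, phrase 2); the consequent is mm. 54–57.

measures 54–57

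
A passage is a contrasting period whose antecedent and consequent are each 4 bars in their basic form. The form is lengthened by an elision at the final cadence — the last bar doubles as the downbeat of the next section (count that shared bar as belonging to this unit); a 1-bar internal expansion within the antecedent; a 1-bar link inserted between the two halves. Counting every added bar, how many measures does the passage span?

10 measures

Basic contrasting period: 4 + 4 = 8 bars.
8 (basic form) + 1 (internal expansion) + 1 (link) = 10.
The elision shares a bar with the next section but does not change this unit's count.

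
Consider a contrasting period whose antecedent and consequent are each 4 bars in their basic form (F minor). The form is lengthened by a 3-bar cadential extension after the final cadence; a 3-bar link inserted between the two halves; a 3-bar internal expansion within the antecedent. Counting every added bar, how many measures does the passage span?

17 measures

Basic contrasting period: 4 + 4 = 8 bars.
8 (basic form) + 3 (cadential extension) + 3 (link) + 3 (internal expansion) = 17.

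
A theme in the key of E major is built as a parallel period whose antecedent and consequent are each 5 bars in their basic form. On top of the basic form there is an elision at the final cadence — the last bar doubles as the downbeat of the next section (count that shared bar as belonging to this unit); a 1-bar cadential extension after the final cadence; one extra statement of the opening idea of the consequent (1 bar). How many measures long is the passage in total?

12 measures

Basic parallel period: 5 + 5 = 10 bars.
10 (basic form) + 1 (cadential extension) + 1 (extra statement) = 12.
The elision shares a bar with the next section but does not change this unit's count.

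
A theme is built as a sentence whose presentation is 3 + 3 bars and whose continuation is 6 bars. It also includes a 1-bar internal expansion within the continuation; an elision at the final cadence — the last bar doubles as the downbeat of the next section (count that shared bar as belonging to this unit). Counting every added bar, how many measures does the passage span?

13 measures

Basic sentence: 3 + 3 + 6 = 12 bars.
12 (basic form) + 1 (internal expansion) = 13.
The elision shares a bar with the next section but does not change this unit's count.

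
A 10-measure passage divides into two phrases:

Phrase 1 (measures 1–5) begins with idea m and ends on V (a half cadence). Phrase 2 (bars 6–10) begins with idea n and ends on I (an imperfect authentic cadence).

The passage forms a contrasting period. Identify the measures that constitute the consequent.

The antecedent is the phrase ending with the weaker cadence (half cadence, phrase 1) and the consequent the one ending more conclusively (imperfect authentic cadence, phrase 2); the consequent is bars 6–10.

measures 6–10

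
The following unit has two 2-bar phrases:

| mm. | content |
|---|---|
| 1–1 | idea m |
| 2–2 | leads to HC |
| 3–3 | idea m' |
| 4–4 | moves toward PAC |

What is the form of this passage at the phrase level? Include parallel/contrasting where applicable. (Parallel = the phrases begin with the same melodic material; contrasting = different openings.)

Phrase 1 ends with a half cadence (weaker) and phrase 2 with a perfect authentic cadence (stronger): antecedent + consequent = a period.
The two phrases open with the same material (m / m'), so the period is parallel.

parallel period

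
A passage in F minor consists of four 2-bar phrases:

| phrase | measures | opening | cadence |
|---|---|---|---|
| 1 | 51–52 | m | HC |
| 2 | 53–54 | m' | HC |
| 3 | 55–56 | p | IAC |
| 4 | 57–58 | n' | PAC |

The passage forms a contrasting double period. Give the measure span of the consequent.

In a double period the four phrases pair into a large antecedent (phrases 1–2, ending half cadence) and a large consequent (phrases 3–4, ending perfect authentic cadence). The consequent spans measures 55–58.

measures 55–58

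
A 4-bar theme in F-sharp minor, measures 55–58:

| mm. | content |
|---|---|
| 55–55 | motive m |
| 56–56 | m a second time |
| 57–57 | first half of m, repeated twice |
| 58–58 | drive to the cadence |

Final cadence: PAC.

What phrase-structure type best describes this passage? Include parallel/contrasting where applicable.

sentence

Basic idea (bar 55) + its repetition (m. 56) form the presentation; fragmentation and cadence (mm. 57–58) form the continuation — the 4-bar whole is a sentence.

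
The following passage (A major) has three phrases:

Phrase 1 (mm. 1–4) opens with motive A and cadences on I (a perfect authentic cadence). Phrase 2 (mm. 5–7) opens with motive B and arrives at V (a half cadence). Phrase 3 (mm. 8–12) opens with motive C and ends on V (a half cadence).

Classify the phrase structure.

The final phrase closes with a half cadence, which is not stronger than the preceding half cadence; the 3 phrases lack an overall antecedent–consequent design and so form a phrase group.

phrase group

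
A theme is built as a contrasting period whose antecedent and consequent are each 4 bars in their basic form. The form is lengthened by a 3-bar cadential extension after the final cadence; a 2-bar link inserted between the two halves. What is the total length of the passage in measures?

13 measures

Basic contrasting period: 4 + 4 = 8 bars.
8 (basic form) + 3 (cadential extension) + 2 (link) = 13.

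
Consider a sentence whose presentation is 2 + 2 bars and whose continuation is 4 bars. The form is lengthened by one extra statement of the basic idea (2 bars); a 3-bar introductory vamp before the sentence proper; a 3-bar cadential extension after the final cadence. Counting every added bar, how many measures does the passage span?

Basic sentence: 2 + 2 + 4 = 8 bars.
8 (basic form) + 2 (extra statement) + 3 (introduction) + 3 (cadential extension) = 16.

16 measures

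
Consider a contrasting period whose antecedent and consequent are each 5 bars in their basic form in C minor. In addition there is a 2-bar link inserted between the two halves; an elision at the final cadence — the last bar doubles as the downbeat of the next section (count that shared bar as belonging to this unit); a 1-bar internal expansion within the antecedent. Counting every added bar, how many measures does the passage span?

Basic contrasting period: 5 + 5 = 10 bars.
10 (basic form) + 2 (link) + 1 (internal expansion) = 13.
The elision shares a bar with the next section but does not change this unit's count.

13 measures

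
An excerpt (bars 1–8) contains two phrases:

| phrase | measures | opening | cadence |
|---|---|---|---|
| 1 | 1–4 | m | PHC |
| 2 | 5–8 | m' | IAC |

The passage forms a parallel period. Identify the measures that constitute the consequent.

measures 5–8

The antecedent is the phrase ending with the weaker cadence (Phrygian half cadence, phrase 1) and the consequent the one ending more conclusively (imperfect authentic cadence, phrase 2); the consequent is mm. 5–8.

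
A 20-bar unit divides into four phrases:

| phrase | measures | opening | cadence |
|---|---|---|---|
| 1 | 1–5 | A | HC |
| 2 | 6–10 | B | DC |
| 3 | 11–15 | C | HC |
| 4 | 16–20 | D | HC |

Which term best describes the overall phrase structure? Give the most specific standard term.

Phrase 4 ends with a half cadence, no stronger than phrase 2's deceptive cadence, so the four phrases do not form a double period; nor do phrases 3–4 duplicate 1–2, so it is not a repeated period. With no phrase reaching a conclusive cadence, the passage is a phrase group.

phrase group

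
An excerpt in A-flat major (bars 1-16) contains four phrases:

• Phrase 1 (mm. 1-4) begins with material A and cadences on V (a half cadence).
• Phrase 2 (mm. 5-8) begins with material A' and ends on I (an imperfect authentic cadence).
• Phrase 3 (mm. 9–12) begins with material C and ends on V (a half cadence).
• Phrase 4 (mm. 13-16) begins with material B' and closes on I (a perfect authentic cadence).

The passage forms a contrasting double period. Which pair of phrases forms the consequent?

phrases 3 and 4

In a double period the first pair of phrases (ending imperfect authentic cadence) is the large antecedent and the second pair (ending perfect authentic cadence) is the large consequent; the consequent is phrases 3 and 4.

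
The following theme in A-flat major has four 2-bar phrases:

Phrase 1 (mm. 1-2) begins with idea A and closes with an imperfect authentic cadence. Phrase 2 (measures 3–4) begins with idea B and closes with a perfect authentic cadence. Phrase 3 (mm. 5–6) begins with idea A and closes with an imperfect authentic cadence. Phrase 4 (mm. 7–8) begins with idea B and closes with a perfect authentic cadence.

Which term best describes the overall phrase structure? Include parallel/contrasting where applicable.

repeated period

The cadence pattern IAC–PAC–IAC–PAC is weak–strong twice, and phrases 3–4 restate phrases 1–2: a period heard twice, not a double period (which would end weakly at phrase 2).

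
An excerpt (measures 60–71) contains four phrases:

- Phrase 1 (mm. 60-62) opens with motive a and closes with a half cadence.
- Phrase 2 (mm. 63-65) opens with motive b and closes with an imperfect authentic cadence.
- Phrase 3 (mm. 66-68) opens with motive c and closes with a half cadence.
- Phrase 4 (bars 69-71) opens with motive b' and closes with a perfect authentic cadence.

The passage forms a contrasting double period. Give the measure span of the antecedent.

In a double period the first pair of phrases (ending imperfect authentic cadence) is the large antecedent and the second pair (ending perfect authentic cadence) is the large consequent; the antecedent is measures 60–65.

measures 60–65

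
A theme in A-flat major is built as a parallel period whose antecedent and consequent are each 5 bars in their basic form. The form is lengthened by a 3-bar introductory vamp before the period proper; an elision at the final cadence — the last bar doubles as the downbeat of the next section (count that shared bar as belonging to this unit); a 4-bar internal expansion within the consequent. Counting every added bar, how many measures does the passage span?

Basic parallel period: 5 + 5 = 10 bars.
10 (basic form) + 3 (introduction) + 4 (internal expansion) = 17.
The elision shares a bar with the next section but does not change this unit's count.

17 measures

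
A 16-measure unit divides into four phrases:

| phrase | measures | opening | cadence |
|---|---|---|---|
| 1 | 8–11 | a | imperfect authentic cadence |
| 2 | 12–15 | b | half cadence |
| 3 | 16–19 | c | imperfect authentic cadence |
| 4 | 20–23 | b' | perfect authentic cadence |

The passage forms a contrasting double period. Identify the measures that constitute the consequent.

measures 16–23

In a double period the four phrases pair into a large antecedent (phrases 1–2, ending half cadence) and a large consequent (phrases 3–4, ending perfect authentic cadence). The consequent spans measures 16-23.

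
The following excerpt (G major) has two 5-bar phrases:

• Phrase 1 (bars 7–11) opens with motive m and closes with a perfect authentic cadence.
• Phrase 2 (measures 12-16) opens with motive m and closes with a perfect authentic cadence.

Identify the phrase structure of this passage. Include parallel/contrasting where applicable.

Both phrases have the same opening (m) and the same cadence (perfect authentic cadence): the second is a restatement, not a consequent, so this is a repeated phrase rather than a period.

repeated phrase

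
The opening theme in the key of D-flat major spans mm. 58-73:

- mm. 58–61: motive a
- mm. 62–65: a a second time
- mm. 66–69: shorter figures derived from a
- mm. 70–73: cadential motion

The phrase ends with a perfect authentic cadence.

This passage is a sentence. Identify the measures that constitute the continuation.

After the presentation (measures 58–65), the continuation covers the fragmentation through the cadence: mm. 66–73.

measures 66–73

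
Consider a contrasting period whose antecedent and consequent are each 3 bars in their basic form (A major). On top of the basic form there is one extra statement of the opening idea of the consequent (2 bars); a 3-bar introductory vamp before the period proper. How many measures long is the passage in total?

11 measures

Basic contrasting period: 3 + 3 = 6 bars.
6 (basic form) + 2 (extra statement) + 3 (introduction) = 11.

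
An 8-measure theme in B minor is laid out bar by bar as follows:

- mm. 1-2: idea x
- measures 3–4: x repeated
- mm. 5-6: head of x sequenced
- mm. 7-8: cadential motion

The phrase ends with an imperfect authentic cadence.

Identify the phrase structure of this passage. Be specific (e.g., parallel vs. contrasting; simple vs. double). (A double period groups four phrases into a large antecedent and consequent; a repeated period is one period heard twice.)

sentence

Basic idea (mm. 1–2) + its repetition (bars 3–4) form the presentation; fragmentation and cadence (measures 5–8) form the continuation — the 8-bar whole is a sentence.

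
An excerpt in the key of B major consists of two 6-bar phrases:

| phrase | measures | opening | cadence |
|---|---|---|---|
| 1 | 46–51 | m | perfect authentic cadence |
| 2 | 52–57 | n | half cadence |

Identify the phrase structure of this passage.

phrase group

The second phrase closes with a half cadence, which is not stronger than the first phrase's perfect authentic cadence; without a weak→strong cadential pair there is no antecedent–consequent relationship, so this is a phrase group rather than a period.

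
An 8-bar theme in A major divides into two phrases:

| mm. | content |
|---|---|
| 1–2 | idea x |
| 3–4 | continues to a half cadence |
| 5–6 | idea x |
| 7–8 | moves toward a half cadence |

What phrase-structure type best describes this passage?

repeated phrase

Both phrases have the same opening (x) and the same cadence (half cadence): the second is a restatement, not a consequent, so this is a repeated phrase rather than a period.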